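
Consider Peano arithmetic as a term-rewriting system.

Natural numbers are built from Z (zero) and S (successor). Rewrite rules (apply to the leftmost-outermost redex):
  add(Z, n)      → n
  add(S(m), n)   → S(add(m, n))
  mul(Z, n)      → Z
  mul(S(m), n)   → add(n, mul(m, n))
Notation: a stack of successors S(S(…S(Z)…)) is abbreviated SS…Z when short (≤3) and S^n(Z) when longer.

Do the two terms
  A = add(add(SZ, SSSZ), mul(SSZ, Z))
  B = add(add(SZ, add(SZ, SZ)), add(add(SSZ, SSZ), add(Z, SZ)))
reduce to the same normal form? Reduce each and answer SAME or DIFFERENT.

Term A:
  start: add(add(SZ, SSSZ), mul(SSZ, Z))
  [1] add(S(add(Z, SSSZ)), mul(SSZ, Z))
  [2] S(add(add(Z, SSSZ), mul(SSZ, Z)))
  [3] S(add(SSSZ, mul(SSZ, Z)))
  [4] S(S(add(SSZ, mul(SSZ, Z))))
  [5] S(S(S(add(SZ, mul(SSZ, Z)))))
  [6] S(S(S(S(add(Z, mul(SSZ, Z))))))
  [7] S(S(S(S(mul(SSZ, Z)))))
  [8] S(S(S(S(add(Z, mul(SZ, Z))))))
  [9] S(S(S(S(mul(SZ, Z)))))
  [10] S(S(S(S(add(Z, mul(Z, Z))))))
  [11] S(S(S(S(mul(Z, Z)))))
  [12] S^4(Z)

Term B:
  start: add(add(SZ, add(SZ, SZ)), add(add(SSZ, SSZ), add(Z, SZ)))
  [1] add(S(add(Z, add(SZ, SZ))), add(add(SSZ, SSZ), add(Z, SZ)))
  [2] S(add(add(Z, add(SZ, SZ)), add(add(SSZ, SSZ), add(Z, SZ))))
  [3] S(add(add(SZ, SZ), add(add(SSZ, SSZ), add(Z, SZ))))
  [4] S(add(S(add(Z, SZ)), add(add(SSZ, SSZ), add(Z, SZ))))
  [5] S(S(add(add(Z, SZ), add(add(SSZ, SSZ), add(Z, SZ)))))
  [6] S(S(add(SZ, add(add(SSZ, SSZ), add(Z, SZ)))))
  [7] S(S(S(add(Z, add(add(SSZ, SSZ), add(Z, SZ))))))
  [8] S(S(S(add(add(SSZ, SSZ), add(Z, SZ)))))
  [9] S(S(S(add(S(add(SZ, SSZ)), add(Z, SZ)))))
  [10] S(S(S(S(add(add(SZ, SSZ), add(Z, SZ))))))
  [11] S(S(S(S(add(S(add(Z, SSZ)), add(Z, SZ))))))
  [12] S(S(S(S(S(add(add(Z, SSZ), add(Z, SZ)))))))
  [13] S(S(S(S(S(add(SSZ, add(Z, SZ)))))))
  [14] S(S(S(S(S(S(add(SZ, add(Z, SZ))))))))
  [15] S(S(S(S(S(S(S(add(Z, add(Z, SZ)))))))))
  [16] S(S(S(S(S(S(S(add(Z, SZ))))))))
  [17] S^8(Z)

Answer: DIFFERENT — A ⇓ S^4(Z), B ⇓ S^8(Z)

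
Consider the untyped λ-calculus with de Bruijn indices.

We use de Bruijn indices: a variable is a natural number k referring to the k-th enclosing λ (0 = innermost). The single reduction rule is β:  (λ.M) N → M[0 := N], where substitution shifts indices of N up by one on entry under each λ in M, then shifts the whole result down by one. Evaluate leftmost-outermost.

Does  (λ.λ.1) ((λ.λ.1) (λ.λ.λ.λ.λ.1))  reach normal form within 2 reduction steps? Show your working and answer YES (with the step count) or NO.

  start: (λ.λ.1) ((λ.λ.1) (λ.λ.λ.λ.λ.1))
  step 1: λ.(λ.λ.1) (λ.λ.λ.λ.λ.1)
  step 2: λ.λ.λ.λ.λ.λ.λ.1

Answer: YES — reaches normal form λ.λ.λ.λ.λ.λ.λ.1 in 2 ≤ 2 steps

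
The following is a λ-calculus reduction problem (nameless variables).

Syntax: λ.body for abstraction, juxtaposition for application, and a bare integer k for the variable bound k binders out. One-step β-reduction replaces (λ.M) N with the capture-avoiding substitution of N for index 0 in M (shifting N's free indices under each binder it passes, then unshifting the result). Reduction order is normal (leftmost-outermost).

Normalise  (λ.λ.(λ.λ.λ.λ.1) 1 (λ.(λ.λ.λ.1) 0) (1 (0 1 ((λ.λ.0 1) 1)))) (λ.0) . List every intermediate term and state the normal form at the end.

Answer: normal form = λ.λ.1 (λ.0) (λ.0 (λ.0))  (in 6 steps)

Derivation:
  start: (λ.λ.(λ.λ.λ.λ.1) 1 (λ.(λ.λ.λ.1) 0) (1 (0 1 ((λ.λ.0 1) 1)))) (λ.0)
  →1  λ.(λ.λ.λ.λ.1) (λ.0) (λ.(λ.λ.λ.1) 0) ((λ.0) (0 (λ.0) ((λ.λ.0 1) (λ.0))))
  →2  λ.(λ.λ.λ.1) (λ.(λ.λ.λ.1) 0) ((λ.0) (0 (λ.0) ((λ.λ.0 1) (λ.0))))
  →3  λ.(λ.λ.1) ((λ.0) (0 (λ.0) ((λ.λ.0 1) (λ.0))))
  →4  λ.λ.(λ.0) (1 (λ.0) ((λ.λ.0 1) (λ.0)))
  →5  λ.λ.1 (λ.0) ((λ.λ.0 1) (λ.0))
  →6  λ.λ.1 (λ.0) (λ.0 (λ.0))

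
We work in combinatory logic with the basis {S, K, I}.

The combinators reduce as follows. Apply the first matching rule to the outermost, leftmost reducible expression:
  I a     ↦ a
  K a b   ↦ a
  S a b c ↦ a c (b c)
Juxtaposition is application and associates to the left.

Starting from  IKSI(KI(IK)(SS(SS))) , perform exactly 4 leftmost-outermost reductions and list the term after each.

Answer: after 4 steps: S(SS(SS))

Reduction:
  start: IKSI(KI(IK)(SS(SS)))
  →1  KSI(KI(IK)(SS(SS)))
  →2  S(KI(IK)(SS(SS)))
  →3  S(I(SS(SS)))
  →4  S(SS(SS))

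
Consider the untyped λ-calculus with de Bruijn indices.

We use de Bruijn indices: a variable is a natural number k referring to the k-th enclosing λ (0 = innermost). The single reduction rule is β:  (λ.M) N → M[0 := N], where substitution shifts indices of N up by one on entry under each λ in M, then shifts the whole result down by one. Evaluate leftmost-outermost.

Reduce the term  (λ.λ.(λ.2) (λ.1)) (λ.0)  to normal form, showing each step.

Answer: normal form = λ.λ.0  (in 2 steps)

Derivation:
  start: (λ.λ.(λ.2) (λ.1)) (λ.0)
  [1] λ.(λ.λ.0) (λ.1)
  [2] λ.λ.0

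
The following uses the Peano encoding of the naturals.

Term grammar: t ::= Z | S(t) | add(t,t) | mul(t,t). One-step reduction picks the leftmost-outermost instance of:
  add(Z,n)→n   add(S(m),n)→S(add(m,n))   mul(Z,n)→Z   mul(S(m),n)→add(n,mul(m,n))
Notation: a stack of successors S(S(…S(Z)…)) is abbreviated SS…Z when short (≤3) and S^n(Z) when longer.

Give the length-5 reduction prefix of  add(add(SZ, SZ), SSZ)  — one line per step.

Answer: after 5 steps: S^4(Z)

Working:
  start: add(add(SZ, SZ), SSZ)
  →1  add(S(add(Z, SZ)), SSZ)
  →2  S(add(add(Z, SZ), SSZ))
  →3  S(add(SZ, SSZ))
  →4  S(S(add(Z, SSZ)))
  →5  S^4(Z)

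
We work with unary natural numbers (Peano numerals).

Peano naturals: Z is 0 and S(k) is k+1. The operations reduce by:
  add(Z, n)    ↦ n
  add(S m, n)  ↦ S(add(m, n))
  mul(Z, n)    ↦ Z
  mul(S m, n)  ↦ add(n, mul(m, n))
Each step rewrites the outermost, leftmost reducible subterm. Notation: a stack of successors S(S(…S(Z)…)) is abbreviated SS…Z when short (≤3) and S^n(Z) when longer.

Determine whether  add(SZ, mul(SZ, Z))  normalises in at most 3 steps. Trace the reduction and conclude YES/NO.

  start: add(SZ, mul(SZ, Z))
  step 1: S(add(Z, mul(SZ, Z)))
  step 2: S(mul(SZ, Z))
  step 3: S(add(Z, mul(Z, Z)))

Answer: NO — after 3 steps the term is S(add(Z, mul(Z, Z))), not yet normal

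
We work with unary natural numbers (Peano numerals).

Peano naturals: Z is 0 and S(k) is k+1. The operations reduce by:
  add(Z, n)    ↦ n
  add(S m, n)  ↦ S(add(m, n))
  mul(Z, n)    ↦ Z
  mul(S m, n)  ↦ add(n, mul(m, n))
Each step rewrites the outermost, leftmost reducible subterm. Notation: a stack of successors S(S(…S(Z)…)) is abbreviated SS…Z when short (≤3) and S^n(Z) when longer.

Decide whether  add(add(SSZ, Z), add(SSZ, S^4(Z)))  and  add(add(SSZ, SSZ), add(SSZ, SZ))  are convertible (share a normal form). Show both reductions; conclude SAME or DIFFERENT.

Answer: DIFFERENT — A ⇓ S^8(Z), B ⇓ S^7(Z)

Derivation:
Term A:
  start: add(add(SSZ, Z), add(SSZ, S^4(Z)))
  step 1: add(S(add(SZ, Z)), add(SSZ, S^4(Z)))
  step 2: S(add(add(SZ, Z), add(SSZ, S^4(Z))))
  step 3: S(add(S(add(Z, Z)), add(SSZ, S^4(Z))))
  step 4: S(S(add(add(Z, Z), add(SSZ, S^4(Z)))))
  step 5: S(S(add(Z, add(SSZ, S^4(Z)))))
  step 6: S(S(add(SSZ, S^4(Z))))
  step 7: S(S(S(add(SZ, S^4(Z)))))
  step 8: S(S(S(S(add(Z, S^4(Z))))))
  step 9: S^8(Z)

Term B:
  start: add(add(SSZ, SSZ), add(SSZ, SZ))
  step 1: add(S(add(SZ, SSZ)), add(SSZ, SZ))
  step 2: S(add(add(SZ, SSZ), add(SSZ, SZ)))
  step 3: S(add(S(add(Z, SSZ)), add(SSZ, SZ)))
  step 4: S(S(add(add(Z, SSZ), add(SSZ, SZ))))
  step 5: S(S(add(SSZ, add(SSZ, SZ))))
  step 6: S(S(S(add(SZ, add(SSZ, SZ)))))
  step 7: S(S(S(S(add(Z, add(SSZ, SZ))))))
  step 8: S(S(S(S(add(SSZ, SZ)))))
  step 9: S(S(S(S(S(add(SZ, SZ))))))
  step 10: S(S(S(S(S(S(add(Z, SZ)))))))
  step 11: S^7(Z)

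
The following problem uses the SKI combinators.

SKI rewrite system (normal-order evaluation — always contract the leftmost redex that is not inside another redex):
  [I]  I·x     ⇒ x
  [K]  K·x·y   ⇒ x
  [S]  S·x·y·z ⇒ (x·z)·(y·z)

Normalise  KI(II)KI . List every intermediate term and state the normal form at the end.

Answer: normal form = KI  (in 2 steps)

Working:
  start: KI(II)KI
  →1  IKI
  →2  KI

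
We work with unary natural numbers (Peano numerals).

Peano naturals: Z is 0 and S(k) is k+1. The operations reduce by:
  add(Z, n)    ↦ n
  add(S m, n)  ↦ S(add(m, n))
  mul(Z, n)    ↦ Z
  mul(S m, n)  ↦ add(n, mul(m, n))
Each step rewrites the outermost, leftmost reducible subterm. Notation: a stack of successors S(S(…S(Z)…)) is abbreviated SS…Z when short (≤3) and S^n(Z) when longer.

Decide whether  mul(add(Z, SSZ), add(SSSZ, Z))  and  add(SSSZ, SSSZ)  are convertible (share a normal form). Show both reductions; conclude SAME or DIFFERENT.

Answer: SAME — A ⇓ S^6(Z), B ⇓ S^6(Z)

Reduction:
Term A:
  start: mul(add(Z, SSZ), add(SSSZ, Z))
  step 1: mul(SSZ, add(SSSZ, Z))
  step 2: add(add(SSSZ, Z), mul(SZ, add(SSSZ, Z)))
  step 3: add(S(add(SSZ, Z)), mul(SZ, add(SSSZ, Z)))
  step 4: S(add(add(SSZ, Z), mul(SZ, add(SSSZ, Z))))
  step 5: S(add(S(add(SZ, Z)), mul(SZ, add(SSSZ, Z))))
  step 6: S(S(add(add(SZ, Z), mul(SZ, add(SSSZ, Z)))))
  step 7: S(S(add(S(add(Z, Z)), mul(SZ, add(SSSZ, Z)))))
  step 8: S(S(S(add(add(Z, Z), mul(SZ, add(SSSZ, Z))))))
  step 9: S(S(S(add(Z, mul(SZ, add(SSSZ, Z))))))
  step 10: S(S(S(mul(SZ, add(SSSZ, Z)))))
  step 11: S(S(S(add(add(SSSZ, Z), mul(Z, add(SSSZ, Z))))))
  step 12: S(S(S(add(S(add(SSZ, Z)), mul(Z, add(SSSZ, Z))))))
  step 13: S(S(S(S(add(add(SSZ, Z), mul(Z, add(SSSZ, Z)))))))
  step 14: S(S(S(S(add(S(add(SZ, Z)), mul(Z, add(SSSZ, Z)))))))
  step 15: S(S(S(S(S(add(add(SZ, Z), mul(Z, add(SSSZ, Z))))))))
  step 16: S(S(S(S(S(add(S(add(Z, Z)), mul(Z, add(SSSZ, Z))))))))
  step 17: S(S(S(S(S(S(add(add(Z, Z), mul(Z, add(SSSZ, Z)))))))))
  step 18: S(S(S(S(S(S(add(Z, mul(Z, add(SSSZ, Z)))))))))
  step 19: S(S(S(S(S(S(mul(Z, add(SSSZ, Z))))))))
  step 20: S^6(Z)

Term B:
  start: add(SSSZ, SSSZ)
  step 1: S(add(SSZ, SSSZ))
  step 2: S(S(add(SZ, SSSZ)))
  step 3: S(S(S(add(Z, SSSZ))))
  step 4: S^6(Z)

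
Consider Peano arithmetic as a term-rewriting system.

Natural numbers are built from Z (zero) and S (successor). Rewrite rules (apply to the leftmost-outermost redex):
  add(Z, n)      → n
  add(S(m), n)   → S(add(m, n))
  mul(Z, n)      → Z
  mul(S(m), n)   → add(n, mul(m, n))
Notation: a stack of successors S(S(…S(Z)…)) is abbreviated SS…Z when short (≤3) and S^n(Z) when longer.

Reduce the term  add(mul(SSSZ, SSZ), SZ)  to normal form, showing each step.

  start: add(mul(SSSZ, SSZ), SZ)
  step 1: add(add(SSZ, mul(SSZ, SSZ)), SZ)
  step 2: add(S(add(SZ, mul(SSZ, SSZ))), SZ)
  step 3: S(add(add(SZ, mul(SSZ, SSZ)), SZ))
  step 4: S(add(S(add(Z, mul(SSZ, SSZ))), SZ))
  step 5: S(S(add(add(Z, mul(SSZ, SSZ)), SZ)))
  step 6: S(S(add(mul(SSZ, SSZ), SZ)))
  step 7: S(S(add(add(SSZ, mul(SZ, SSZ)), SZ)))
  step 8: S(S(add(S(add(SZ, mul(SZ, SSZ))), SZ)))
  step 9: S(S(S(add(add(SZ, mul(SZ, SSZ)), SZ))))
  step 10: S(S(S(add(S(add(Z, mul(SZ, SSZ))), SZ))))
  step 11: S(S(S(S(add(add(Z, mul(SZ, SSZ)), SZ)))))
  step 12: S(S(S(S(add(mul(SZ, SSZ), SZ)))))
  step 13: S(S(S(S(add(add(SSZ, mul(Z, SSZ)), SZ)))))
  step 14: S(S(S(S(add(S(add(SZ, mul(Z, SSZ))), SZ)))))
  step 15: S(S(S(S(S(add(add(SZ, mul(Z, SSZ)), SZ))))))
  step 16: S(S(S(S(S(add(S(add(Z, mul(Z, SSZ))), SZ))))))
  step 17: S(S(S(S(S(S(add(add(Z, mul(Z, SSZ)), SZ)))))))
  step 18: S(S(S(S(S(S(add(mul(Z, SSZ), SZ)))))))
  step 19: S(S(S(S(S(S(add(Z, SZ)))))))
  step 20: S^7(Z)

Answer: normal form = S^7(Z)  (in 20 steps)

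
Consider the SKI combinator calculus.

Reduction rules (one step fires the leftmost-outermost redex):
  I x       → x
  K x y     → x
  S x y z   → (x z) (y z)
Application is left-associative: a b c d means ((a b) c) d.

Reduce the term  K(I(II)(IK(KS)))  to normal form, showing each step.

  start: K(I(II)(IK(KS)))
  [1] K(II(IK(KS)))
  [2] K(I(IK(KS)))
  [3] K(IK(KS))
  [4] K(K(KS))

Answer: normal form = K(K(KS))  (in 4 steps)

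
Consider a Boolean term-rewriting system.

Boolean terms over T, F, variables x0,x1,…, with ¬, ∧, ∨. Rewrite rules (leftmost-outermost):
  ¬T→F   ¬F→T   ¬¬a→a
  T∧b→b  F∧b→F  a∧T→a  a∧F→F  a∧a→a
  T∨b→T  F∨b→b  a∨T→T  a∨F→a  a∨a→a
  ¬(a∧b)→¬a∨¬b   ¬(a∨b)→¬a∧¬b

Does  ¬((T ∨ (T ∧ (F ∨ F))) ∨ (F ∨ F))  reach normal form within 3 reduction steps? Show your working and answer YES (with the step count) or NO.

  start: ¬((T ∨ (T ∧ (F ∨ F))) ∨ (F ∨ F))
  [1] ¬(T ∨ (T ∧ (F ∨ F))) ∧ ¬(F ∨ F)
  [2] (¬T ∧ ¬(T ∧ (F ∨ F))) ∧ ¬(F ∨ F)
  [3] (F ∧ ¬(T ∧ (F ∨ F))) ∧ ¬(F ∨ F)

Answer: NO — after 3 steps the term is (F ∧ ¬(T ∧ (F ∨ F))) ∧ ¬(F ∨ F), not yet normal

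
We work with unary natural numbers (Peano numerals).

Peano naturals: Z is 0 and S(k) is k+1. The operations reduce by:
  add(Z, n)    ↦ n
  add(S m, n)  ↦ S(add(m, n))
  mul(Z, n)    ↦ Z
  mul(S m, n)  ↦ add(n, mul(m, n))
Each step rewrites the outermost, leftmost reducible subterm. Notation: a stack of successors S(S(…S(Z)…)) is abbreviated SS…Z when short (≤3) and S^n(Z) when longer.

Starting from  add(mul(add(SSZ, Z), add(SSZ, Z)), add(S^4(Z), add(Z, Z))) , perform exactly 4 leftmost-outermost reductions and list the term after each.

  start: add(mul(add(SSZ, Z), add(SSZ, Z)), add(S^4(Z), add(Z, Z)))
  [1] add(mul(S(add(SZ, Z)), add(SSZ, Z)), add(S^4(Z), add(Z, Z)))
  [2] add(add(add(SSZ, Z), mul(add(SZ, Z), add(SSZ, Z))), add(S^4(Z), add(Z, Z)))
  [3] add(add(S(add(SZ, Z)), mul(add(SZ, Z), add(SSZ, Z))), add(S^4(Z), add(Z, Z)))
  [4] add(S(add(add(SZ, Z), mul(add(SZ, Z), add(SSZ, Z)))), add(S^4(Z), add(Z, Z)))

Answer: after 4 steps: add(S(add(add(SZ, Z), mul(add(SZ, Z), add(SSZ, Z)))), add(S^4(Z), add(Z, Z)))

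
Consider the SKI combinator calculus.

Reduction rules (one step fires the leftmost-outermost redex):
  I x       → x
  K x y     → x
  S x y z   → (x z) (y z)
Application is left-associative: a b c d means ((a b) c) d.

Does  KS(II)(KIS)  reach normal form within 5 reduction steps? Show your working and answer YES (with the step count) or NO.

  start: KS(II)(KIS)
  step 1: S(KIS)
  step 2: SI

Answer: YES — reaches normal form SI in 2 ≤ 5 steps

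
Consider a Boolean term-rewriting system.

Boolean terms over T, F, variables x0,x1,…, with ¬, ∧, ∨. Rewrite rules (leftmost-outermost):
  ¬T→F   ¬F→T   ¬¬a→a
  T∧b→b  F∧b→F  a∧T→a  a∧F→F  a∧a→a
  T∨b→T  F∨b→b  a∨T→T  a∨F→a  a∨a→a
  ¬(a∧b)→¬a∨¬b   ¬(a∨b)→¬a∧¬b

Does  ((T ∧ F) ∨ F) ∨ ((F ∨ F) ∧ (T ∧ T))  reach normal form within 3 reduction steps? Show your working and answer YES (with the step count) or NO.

Answer: NO — after 3 steps the term is (F ∨ F) ∧ (T ∧ T), not yet normal

Working:
  start: ((T ∧ F) ∨ F) ∨ ((F ∨ F) ∧ (T ∧ T))
  step 1: (T ∧ F) ∨ ((F ∨ F) ∧ (T ∧ T))
  step 2: F ∨ ((F ∨ F) ∧ (T ∧ T))
  step 3: (F ∨ F) ∧ (T ∧ T)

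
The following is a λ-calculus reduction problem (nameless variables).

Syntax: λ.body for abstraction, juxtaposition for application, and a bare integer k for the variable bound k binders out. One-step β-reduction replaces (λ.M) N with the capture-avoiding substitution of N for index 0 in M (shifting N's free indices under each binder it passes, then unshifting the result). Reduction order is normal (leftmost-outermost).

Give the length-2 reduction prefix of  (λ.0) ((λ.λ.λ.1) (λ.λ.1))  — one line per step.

  start: (λ.0) ((λ.λ.λ.1) (λ.λ.1))
  step 1: (λ.λ.λ.1) (λ.λ.1)
  step 2: λ.λ.1

Answer: after 2 steps: λ.λ.1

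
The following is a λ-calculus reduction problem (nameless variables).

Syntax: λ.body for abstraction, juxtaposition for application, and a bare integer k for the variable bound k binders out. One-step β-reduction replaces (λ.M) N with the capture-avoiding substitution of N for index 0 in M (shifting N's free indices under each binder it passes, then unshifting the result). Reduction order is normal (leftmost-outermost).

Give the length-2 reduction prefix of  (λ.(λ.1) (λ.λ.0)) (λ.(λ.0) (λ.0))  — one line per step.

Answer: after 2 steps: λ.(λ.0) (λ.0)

Derivation:
  start: (λ.(λ.1) (λ.λ.0)) (λ.(λ.0) (λ.0))
  step 1: (λ.λ.(λ.0) (λ.0)) (λ.λ.0)
  step 2: λ.(λ.0) (λ.0)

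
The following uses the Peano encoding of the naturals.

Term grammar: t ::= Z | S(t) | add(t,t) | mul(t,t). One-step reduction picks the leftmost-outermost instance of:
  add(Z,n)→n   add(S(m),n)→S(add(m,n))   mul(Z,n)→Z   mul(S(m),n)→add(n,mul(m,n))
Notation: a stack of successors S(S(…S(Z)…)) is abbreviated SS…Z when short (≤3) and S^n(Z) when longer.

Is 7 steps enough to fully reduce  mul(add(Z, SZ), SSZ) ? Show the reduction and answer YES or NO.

  start: mul(add(Z, SZ), SSZ)
  step 1: mul(SZ, SSZ)
  step 2: add(SSZ, mul(Z, SSZ))
  step 3: S(add(SZ, mul(Z, SSZ)))
  step 4: S(S(add(Z, mul(Z, SSZ))))
  step 5: S(S(mul(Z, SSZ)))
  step 6: SSZ

Answer: YES — reaches normal form SSZ in 6 ≤ 7 steps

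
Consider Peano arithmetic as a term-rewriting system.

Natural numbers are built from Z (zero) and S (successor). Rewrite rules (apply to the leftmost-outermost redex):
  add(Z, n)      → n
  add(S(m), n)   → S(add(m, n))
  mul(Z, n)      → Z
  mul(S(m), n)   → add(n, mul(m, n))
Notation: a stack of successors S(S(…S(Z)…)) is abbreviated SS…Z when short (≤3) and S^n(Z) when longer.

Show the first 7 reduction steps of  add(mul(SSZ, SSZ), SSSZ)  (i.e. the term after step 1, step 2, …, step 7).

  start: add(mul(SSZ, SSZ), SSSZ)
  [1] add(add(SSZ, mul(SZ, SSZ)), SSSZ)
  [2] add(S(add(SZ, mul(SZ, SSZ))), SSSZ)
  [3] S(add(add(SZ, mul(SZ, SSZ)), SSSZ))
  [4] S(add(S(add(Z, mul(SZ, SSZ))), SSSZ))
  [5] S(S(add(add(Z, mul(SZ, SSZ)), SSSZ)))
  [6] S(S(add(mul(SZ, SSZ), SSSZ)))
  [7] S(S(add(add(SSZ, mul(Z, SSZ)), SSSZ)))

Answer: after 7 steps: S(S(add(add(SSZ, mul(Z, SSZ)), SSSZ)))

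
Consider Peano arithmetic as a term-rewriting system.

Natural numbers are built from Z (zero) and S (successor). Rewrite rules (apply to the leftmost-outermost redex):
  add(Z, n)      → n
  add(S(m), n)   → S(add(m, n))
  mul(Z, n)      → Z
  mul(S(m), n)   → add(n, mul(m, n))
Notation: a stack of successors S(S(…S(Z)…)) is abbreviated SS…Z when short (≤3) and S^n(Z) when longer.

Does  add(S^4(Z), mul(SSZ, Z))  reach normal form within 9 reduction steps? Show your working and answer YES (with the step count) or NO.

  start: add(S^4(Z), mul(SSZ, Z))
  [1] S(add(SSSZ, mul(SSZ, Z)))
  [2] S(S(add(SSZ, mul(SSZ, Z))))
  [3] S(S(S(add(SZ, mul(SSZ, Z)))))
  [4] S(S(S(S(add(Z, mul(SSZ, Z))))))
  [5] S(S(S(S(mul(SSZ, Z)))))
  [6] S(S(S(S(add(Z, mul(SZ, Z))))))
  [7] S(S(S(S(mul(SZ, Z)))))
  [8] S(S(S(S(add(Z, mul(Z, Z))))))
  [9] S(S(S(S(mul(Z, Z)))))

Answer: NO — after 9 steps the term is S(S(S(S(mul(Z, Z))))), not yet normal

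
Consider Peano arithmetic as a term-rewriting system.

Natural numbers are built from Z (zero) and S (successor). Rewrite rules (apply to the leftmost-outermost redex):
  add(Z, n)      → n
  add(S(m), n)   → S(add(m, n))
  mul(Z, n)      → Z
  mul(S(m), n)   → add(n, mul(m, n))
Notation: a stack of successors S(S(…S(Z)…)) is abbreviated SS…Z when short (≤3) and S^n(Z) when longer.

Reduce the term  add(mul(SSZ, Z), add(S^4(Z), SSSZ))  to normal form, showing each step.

  start: add(mul(SSZ, Z), add(S^4(Z), SSSZ))
  [1] add(add(Z, mul(SZ, Z)), add(S^4(Z), SSSZ))
  [2] add(mul(SZ, Z), add(S^4(Z), SSSZ))
  [3] add(add(Z, mul(Z, Z)), add(S^4(Z), SSSZ))
  [4] add(mul(Z, Z), add(S^4(Z), SSSZ))
  [5] add(Z, add(S^4(Z), SSSZ))
  [6] add(S^4(Z), SSSZ)
  [7] S(add(SSSZ, SSSZ))
  [8] S(S(add(SSZ, SSSZ)))
  [9] S(S(S(add(SZ, SSSZ))))
  [10] S(S(S(S(add(Z, SSSZ)))))
  [11] S^7(Z)

Answer: normal form = S^7(Z)  (in 11 steps)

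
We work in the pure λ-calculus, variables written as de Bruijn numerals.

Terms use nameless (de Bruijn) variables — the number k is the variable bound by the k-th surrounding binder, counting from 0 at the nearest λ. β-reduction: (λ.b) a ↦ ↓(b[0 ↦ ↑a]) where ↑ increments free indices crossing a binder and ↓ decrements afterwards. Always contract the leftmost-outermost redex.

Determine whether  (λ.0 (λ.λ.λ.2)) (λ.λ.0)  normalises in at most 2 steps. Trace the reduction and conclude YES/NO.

  start: (λ.0 (λ.λ.λ.2)) (λ.λ.0)
  step 1: (λ.λ.0) (λ.λ.λ.2)
  step 2: λ.0

Answer: YES — reaches normal form λ.0 in 2 ≤ 2 steps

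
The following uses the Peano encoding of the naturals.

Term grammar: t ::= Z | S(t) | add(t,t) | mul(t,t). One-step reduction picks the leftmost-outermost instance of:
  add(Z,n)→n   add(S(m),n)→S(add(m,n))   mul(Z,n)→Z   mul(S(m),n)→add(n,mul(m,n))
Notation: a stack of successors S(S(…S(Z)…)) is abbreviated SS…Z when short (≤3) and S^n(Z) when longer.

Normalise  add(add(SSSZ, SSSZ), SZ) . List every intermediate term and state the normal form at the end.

Answer: normal form = S^7(Z)  (in 11 steps)

Reduction:
  start: add(add(SSSZ, SSSZ), SZ)
  step 1: add(S(add(SSZ, SSSZ)), SZ)
  step 2: S(add(add(SSZ, SSSZ), SZ))
  step 3: S(add(S(add(SZ, SSSZ)), SZ))
  step 4: S(S(add(add(SZ, SSSZ), SZ)))
  step 5: S(S(add(S(add(Z, SSSZ)), SZ)))
  step 6: S(S(S(add(add(Z, SSSZ), SZ))))
  step 7: S(S(S(add(SSSZ, SZ))))
  step 8: S(S(S(S(add(SSZ, SZ)))))
  step 9: S(S(S(S(S(add(SZ, SZ))))))
  step 10: S(S(S(S(S(S(add(Z, SZ)))))))
  step 11: S^7(Z)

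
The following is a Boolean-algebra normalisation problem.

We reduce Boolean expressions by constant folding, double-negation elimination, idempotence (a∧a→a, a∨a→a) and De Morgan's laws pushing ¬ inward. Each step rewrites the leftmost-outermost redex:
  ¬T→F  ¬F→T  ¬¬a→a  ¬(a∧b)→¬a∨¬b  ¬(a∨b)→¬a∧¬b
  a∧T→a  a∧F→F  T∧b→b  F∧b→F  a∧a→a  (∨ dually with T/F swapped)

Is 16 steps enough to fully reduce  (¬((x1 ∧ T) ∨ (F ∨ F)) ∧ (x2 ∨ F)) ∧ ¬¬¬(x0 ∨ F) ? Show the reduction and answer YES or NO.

Answer: YES — reaches normal form (¬x1 ∧ x2) ∧ ¬x0 in 13 ≤ 16 steps

Derivation:
  start: (¬((x1 ∧ T) ∨ (F ∨ F)) ∧ (x2 ∨ F)) ∧ ¬¬¬(x0 ∨ F)
  [1] ((¬(x1 ∧ T) ∧ ¬(F ∨ F)) ∧ (x2 ∨ F)) ∧ ¬¬¬(x0 ∨ F)
  [2] (((¬x1 ∨ ¬T) ∧ ¬(F ∨ F)) ∧ (x2 ∨ F)) ∧ ¬¬¬(x0 ∨ F)
  [3] (((¬x1 ∨ F) ∧ ¬(F ∨ F)) ∧ (x2 ∨ F)) ∧ ¬¬¬(x0 ∨ F)
  [4] ((¬x1 ∧ ¬(F ∨ F)) ∧ (x2 ∨ F)) ∧ ¬¬¬(x0 ∨ F)
  [5] ((¬x1 ∧ (¬F ∧ ¬F)) ∧ (x2 ∨ F)) ∧ ¬¬¬(x0 ∨ F)
  [6] ((¬x1 ∧ ¬F) ∧ (x2 ∨ F)) ∧ ¬¬¬(x0 ∨ F)
  [7] ((¬x1 ∧ T) ∧ (x2 ∨ F)) ∧ ¬¬¬(x0 ∨ F)
  [8] (¬x1 ∧ (x2 ∨ F)) ∧ ¬¬¬(x0 ∨ F)
  [9] (¬x1 ∧ x2) ∧ ¬¬¬(x0 ∨ F)
  [10] (¬x1 ∧ x2) ∧ ¬(x0 ∨ F)
  [11] (¬x1 ∧ x2) ∧ (¬x0 ∧ ¬F)
  [12] (¬x1 ∧ x2) ∧ (¬x0 ∧ T)
  [13] (¬x1 ∧ x2) ∧ ¬x0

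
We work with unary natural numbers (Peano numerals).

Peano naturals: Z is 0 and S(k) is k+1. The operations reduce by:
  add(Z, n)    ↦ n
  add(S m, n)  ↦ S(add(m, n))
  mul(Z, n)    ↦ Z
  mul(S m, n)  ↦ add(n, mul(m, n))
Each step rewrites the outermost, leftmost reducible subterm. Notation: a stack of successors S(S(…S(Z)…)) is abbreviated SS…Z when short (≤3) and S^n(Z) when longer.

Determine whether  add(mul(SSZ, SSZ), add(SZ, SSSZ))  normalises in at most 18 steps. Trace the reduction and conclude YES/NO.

Answer: YES — reaches normal form S^8(Z) in 16 ≤ 18 steps

Working:
  start: add(mul(SSZ, SSZ), add(SZ, SSSZ))
  →1  add(add(SSZ, mul(SZ, SSZ)), add(SZ, SSSZ))
  →2  add(S(add(SZ, mul(SZ, SSZ))), add(SZ, SSSZ))
  →3  S(add(add(SZ, mul(SZ, SSZ)), add(SZ, SSSZ)))
  →4  S(add(S(add(Z, mul(SZ, SSZ))), add(SZ, SSSZ)))
  →5  S(S(add(add(Z, mul(SZ, SSZ)), add(SZ, SSSZ))))
  →6  S(S(add(mul(SZ, SSZ), add(SZ, SSSZ))))
  →7  S(S(add(add(SSZ, mul(Z, SSZ)), add(SZ, SSSZ))))
  →8  S(S(add(S(add(SZ, mul(Z, SSZ))), add(SZ, SSSZ))))
  →9  S(S(S(add(add(SZ, mul(Z, SSZ)), add(SZ, SSSZ)))))
  →10  S(S(S(add(S(add(Z, mul(Z, SSZ))), add(SZ, SSSZ)))))
  →11  S(S(S(S(add(add(Z, mul(Z, SSZ)), add(SZ, SSSZ))))))
  →12  S(S(S(S(add(mul(Z, SSZ), add(SZ, SSSZ))))))
  →13  S(S(S(S(add(Z, add(SZ, SSSZ))))))
  →14  S(S(S(S(add(SZ, SSSZ)))))
  →15  S(S(S(S(S(add(Z, SSSZ))))))
  →16  S^8(Z)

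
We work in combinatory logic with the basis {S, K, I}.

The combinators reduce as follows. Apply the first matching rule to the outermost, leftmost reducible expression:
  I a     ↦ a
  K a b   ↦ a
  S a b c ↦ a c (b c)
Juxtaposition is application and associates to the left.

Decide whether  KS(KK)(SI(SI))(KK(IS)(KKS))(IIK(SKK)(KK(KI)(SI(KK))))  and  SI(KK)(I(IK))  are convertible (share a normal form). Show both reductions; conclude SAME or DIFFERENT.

Term A:
  start: KS(KK)(SI(SI))(KK(IS)(KKS))(IIK(SKK)(KK(KI)(SI(KK))))
  →1  S(SI(SI))(KK(IS)(KKS))(IIK(SKK)(KK(KI)(SI(KK))))
  →2  SI(SI)(IIK(SKK)(KK(KI)(SI(KK))))(KK(IS)(KKS)(IIK(SKK)(KK(KI)(SI(KK)))))
  →3  I(IIK(SKK)(KK(KI)(SI(KK))))(SI(IIK(SKK)(KK(KI)(SI(KK)))))(KK(IS)(KKS)(IIK(SKK)(KK(KI)(SI(KK)))))
  →4  IIK(SKK)(KK(KI)(SI(KK)))(SI(IIK(SKK)(KK(KI)(SI(KK)))))(KK(IS)(KKS)(IIK(SKK)(KK(KI)(SI(KK)))))
  →5  IK(SKK)(KK(KI)(SI(KK)))(SI(IIK(SKK)(KK(KI)(SI(KK)))))(KK(IS)(KKS)(IIK(SKK)(KK(KI)(SI(KK)))))
  →6  K(SKK)(KK(KI)(SI(KK)))(SI(IIK(SKK)(KK(KI)(SI(KK)))))(KK(IS)(KKS)(IIK(SKK)(KK(KI)(SI(KK)))))
  →7  SKK(SI(IIK(SKK)(KK(KI)(SI(KK)))))(KK(IS)(KKS)(IIK(SKK)(KK(KI)(SI(KK)))))
  →8  K(SI(IIK(SKK)(KK(KI)(SI(KK)))))(K(SI(IIK(SKK)(KK(KI)(SI(KK))))))(KK(IS)(KKS)(IIK(SKK)(KK(KI)(SI(KK)))))
  →9  SI(IIK(SKK)(KK(KI)(SI(KK))))(KK(IS)(KKS)(IIK(SKK)(KK(KI)(SI(KK)))))
  →10  I(KK(IS)(KKS)(IIK(SKK)(KK(KI)(SI(KK)))))(IIK(SKK)(KK(KI)(SI(KK)))(KK(IS)(KKS)(IIK(SKK)(KK(KI)(SI(KK))))))
  →11  KK(IS)(KKS)(IIK(SKK)(KK(KI)(SI(KK))))(IIK(SKK)(KK(KI)(SI(KK)))(KK(IS)(KKS)(IIK(SKK)(KK(KI)(SI(KK))))))
  →12  K(KKS)(IIK(SKK)(KK(KI)(SI(KK))))(IIK(SKK)(KK(KI)(SI(KK)))(KK(IS)(KKS)(IIK(SKK)(KK(KI)(SI(KK))))))
  →13  KKS(IIK(SKK)(KK(KI)(SI(KK)))(KK(IS)(KKS)(IIK(SKK)(KK(KI)(SI(KK))))))
  →14  K(IIK(SKK)(KK(KI)(SI(KK)))(KK(IS)(KKS)(IIK(SKK)(KK(KI)(SI(KK))))))
  →15  K(IK(SKK)(KK(KI)(SI(KK)))(KK(IS)(KKS)(IIK(SKK)(KK(KI)(SI(KK))))))
  →16  K(K(SKK)(KK(KI)(SI(KK)))(KK(IS)(KKS)(IIK(SKK)(KK(KI)(SI(KK))))))
  →17  K(SKK(KK(IS)(KKS)(IIK(SKK)(KK(KI)(SI(KK))))))
  →18  K(K(KK(IS)(KKS)(IIK(SKK)(KK(KI)(SI(KK)))))(K(KK(IS)(KKS)(IIK(SKK)(KK(KI)(SI(KK)))))))
  →19  K(KK(IS)(KKS)(IIK(SKK)(KK(KI)(SI(KK)))))
  →20  K(K(KKS)(IIK(SKK)(KK(KI)(SI(KK)))))
  →21  K(KKS)
  →22  KK

Term B:
  start: SI(KK)(I(IK))
  →1  I(I(IK))(KK(I(IK)))
  →2  I(IK)(KK(I(IK)))
  →3  IK(KK(I(IK)))
  →4  K(KK(I(IK)))
  →5  KK

Answer: SAME — A ⇓ KK, B ⇓ KK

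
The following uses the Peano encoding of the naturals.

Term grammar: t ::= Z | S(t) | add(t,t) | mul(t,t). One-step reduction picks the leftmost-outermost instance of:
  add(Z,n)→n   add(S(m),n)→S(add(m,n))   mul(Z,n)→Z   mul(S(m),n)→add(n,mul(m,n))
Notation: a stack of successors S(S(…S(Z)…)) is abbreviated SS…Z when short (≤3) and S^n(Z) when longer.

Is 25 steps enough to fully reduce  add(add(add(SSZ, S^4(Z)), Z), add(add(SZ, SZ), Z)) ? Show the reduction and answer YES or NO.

Answer: YES — reaches normal form S^8(Z) in 22 ≤ 25 steps

Working:
  start: add(add(add(SSZ, S^4(Z)), Z), add(add(SZ, SZ), Z))
  →1  add(add(S(add(SZ, S^4(Z))), Z), add(add(SZ, SZ), Z))
  →2  add(S(add(add(SZ, S^4(Z)), Z)), add(add(SZ, SZ), Z))
  →3  S(add(add(add(SZ, S^4(Z)), Z), add(add(SZ, SZ), Z)))
  →4  S(add(add(S(add(Z, S^4(Z))), Z), add(add(SZ, SZ), Z)))
  →5  S(add(S(add(add(Z, S^4(Z)), Z)), add(add(SZ, SZ), Z)))
  →6  S(S(add(add(add(Z, S^4(Z)), Z), add(add(SZ, SZ), Z))))
  →7  S(S(add(add(S^4(Z), Z), add(add(SZ, SZ), Z))))
  →8  S(S(add(S(add(SSSZ, Z)), add(add(SZ, SZ), Z))))
  →9  S(S(S(add(add(SSSZ, Z), add(add(SZ, SZ), Z)))))
  →10  S(S(S(add(S(add(SSZ, Z)), add(add(SZ, SZ), Z)))))
  →11  S(S(S(S(add(add(SSZ, Z), add(add(SZ, SZ), Z))))))
  →12  S(S(S(S(add(S(add(SZ, Z)), add(add(SZ, SZ), Z))))))
  →13  S(S(S(S(S(add(add(SZ, Z), add(add(SZ, SZ), Z)))))))
  →14  S(S(S(S(S(add(S(add(Z, Z)), add(add(SZ, SZ), Z)))))))
  →15  S(S(S(S(S(S(add(add(Z, Z), add(add(SZ, SZ), Z))))))))
  →16  S(S(S(S(S(S(add(Z, add(add(SZ, SZ), Z))))))))
  →17  S(S(S(S(S(S(add(add(SZ, SZ), Z)))))))
  →18  S(S(S(S(S(S(add(S(add(Z, SZ)), Z)))))))
  →19  S(S(S(S(S(S(S(add(add(Z, SZ), Z))))))))
  →20  S(S(S(S(S(S(S(add(SZ, Z))))))))
  →21  S(S(S(S(S(S(S(S(add(Z, Z)))))))))
  →22  S^8(Z)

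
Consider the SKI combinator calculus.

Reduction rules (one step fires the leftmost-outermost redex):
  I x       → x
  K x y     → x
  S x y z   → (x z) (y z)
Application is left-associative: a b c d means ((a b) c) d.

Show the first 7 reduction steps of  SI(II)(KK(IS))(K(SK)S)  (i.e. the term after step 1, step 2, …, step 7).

Answer: after 7 steps: K

Working:
  start: SI(II)(KK(IS))(K(SK)S)
  →1  I(KK(IS))(II(KK(IS)))(K(SK)S)
  →2  KK(IS)(II(KK(IS)))(K(SK)S)
  →3  K(II(KK(IS)))(K(SK)S)
  →4  II(KK(IS))
  →5  I(KK(IS))
  →6  KK(IS)
  →7  K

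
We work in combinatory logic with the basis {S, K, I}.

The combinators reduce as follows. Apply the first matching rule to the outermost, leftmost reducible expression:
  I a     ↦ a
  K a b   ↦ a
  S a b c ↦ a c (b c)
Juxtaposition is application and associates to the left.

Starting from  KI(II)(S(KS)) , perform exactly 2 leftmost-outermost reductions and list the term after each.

  start: KI(II)(S(KS))
  →1  I(S(KS))
  →2  S(KS)

Answer: after 2 steps: S(KS)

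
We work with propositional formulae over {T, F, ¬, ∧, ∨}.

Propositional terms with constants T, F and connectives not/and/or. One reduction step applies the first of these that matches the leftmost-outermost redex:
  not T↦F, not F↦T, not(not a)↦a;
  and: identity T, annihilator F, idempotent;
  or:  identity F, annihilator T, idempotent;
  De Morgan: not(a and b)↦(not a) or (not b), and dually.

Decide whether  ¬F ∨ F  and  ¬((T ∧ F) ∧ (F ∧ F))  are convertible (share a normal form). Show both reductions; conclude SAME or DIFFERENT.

Answer: SAME — A ⇓ T, B ⇓ T

Reduction:
Term A:
  start: ¬F ∨ F
  →1  ¬F
  →2  T

Term B:
  start: ¬((T ∧ F) ∧ (F ∧ F))
  →1  ¬(T ∧ F) ∨ ¬(F ∧ F)
  →2  (¬T ∨ ¬F) ∨ ¬(F ∧ F)
  →3  (F ∨ ¬F) ∨ ¬(F ∧ F)
  →4  ¬F ∨ ¬(F ∧ F)
  →5  T ∨ ¬(F ∧ F)
  →6  T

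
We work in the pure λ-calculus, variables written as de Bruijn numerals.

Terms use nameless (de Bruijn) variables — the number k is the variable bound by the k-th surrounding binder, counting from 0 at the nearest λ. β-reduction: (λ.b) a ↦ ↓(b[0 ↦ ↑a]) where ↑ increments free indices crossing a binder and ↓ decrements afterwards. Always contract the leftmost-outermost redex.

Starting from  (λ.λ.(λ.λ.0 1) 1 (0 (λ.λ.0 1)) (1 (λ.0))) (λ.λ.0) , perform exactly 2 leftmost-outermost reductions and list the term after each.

Answer: after 2 steps: λ.(λ.0 (λ.λ.0)) (0 (λ.λ.0 1)) ((λ.λ.0) (λ.0))

Derivation:
  start: (λ.λ.(λ.λ.0 1) 1 (0 (λ.λ.0 1)) (1 (λ.0))) (λ.λ.0)
  →1  λ.(λ.λ.0 1) (λ.λ.0) (0 (λ.λ.0 1)) ((λ.λ.0) (λ.0))
  →2  λ.(λ.0 (λ.λ.0)) (0 (λ.λ.0 1)) ((λ.λ.0) (λ.0))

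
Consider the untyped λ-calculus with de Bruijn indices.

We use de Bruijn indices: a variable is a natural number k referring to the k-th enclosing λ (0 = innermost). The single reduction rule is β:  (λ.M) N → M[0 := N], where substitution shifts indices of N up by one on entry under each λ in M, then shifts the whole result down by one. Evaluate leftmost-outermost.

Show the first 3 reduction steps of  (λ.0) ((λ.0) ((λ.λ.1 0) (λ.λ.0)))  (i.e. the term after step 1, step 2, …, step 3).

  start: (λ.0) ((λ.0) ((λ.λ.1 0) (λ.λ.0)))
  [1] (λ.0) ((λ.λ.1 0) (λ.λ.0))
  [2] (λ.λ.1 0) (λ.λ.0)
  [3] λ.(λ.λ.0) 0

Answer: after 3 steps: λ.(λ.λ.0) 0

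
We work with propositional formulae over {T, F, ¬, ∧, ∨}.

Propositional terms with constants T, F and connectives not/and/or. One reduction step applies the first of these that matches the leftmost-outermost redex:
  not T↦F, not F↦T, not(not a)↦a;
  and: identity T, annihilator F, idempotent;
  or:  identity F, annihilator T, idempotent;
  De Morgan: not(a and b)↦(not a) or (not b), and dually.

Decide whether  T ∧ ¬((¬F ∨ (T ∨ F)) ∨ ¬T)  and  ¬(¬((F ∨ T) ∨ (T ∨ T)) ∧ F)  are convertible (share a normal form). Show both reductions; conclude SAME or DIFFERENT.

Answer: DIFFERENT — A ⇓ F, B ⇓ T

Working:
Term A:
  start: T ∧ ¬((¬F ∨ (T ∨ F)) ∨ ¬T)
  [1] ¬((¬F ∨ (T ∨ F)) ∨ ¬T)
  [2] ¬(¬F ∨ (T ∨ F)) ∧ ¬¬T
  [3] (¬¬F ∧ ¬(T ∨ F)) ∧ ¬¬T
  [4] (F ∧ ¬(T ∨ F)) ∧ ¬¬T
  [5] F ∧ ¬¬T
  [6] F

Term B:
  start: ¬(¬((F ∨ T) ∨ (T ∨ T)) ∧ F)
  [1] ¬¬((F ∨ T) ∨ (T ∨ T)) ∨ ¬F
  [2] ((F ∨ T) ∨ (T ∨ T)) ∨ ¬F
  [3] (T ∨ (T ∨ T)) ∨ ¬F
  [4] T ∨ ¬F
  [5] T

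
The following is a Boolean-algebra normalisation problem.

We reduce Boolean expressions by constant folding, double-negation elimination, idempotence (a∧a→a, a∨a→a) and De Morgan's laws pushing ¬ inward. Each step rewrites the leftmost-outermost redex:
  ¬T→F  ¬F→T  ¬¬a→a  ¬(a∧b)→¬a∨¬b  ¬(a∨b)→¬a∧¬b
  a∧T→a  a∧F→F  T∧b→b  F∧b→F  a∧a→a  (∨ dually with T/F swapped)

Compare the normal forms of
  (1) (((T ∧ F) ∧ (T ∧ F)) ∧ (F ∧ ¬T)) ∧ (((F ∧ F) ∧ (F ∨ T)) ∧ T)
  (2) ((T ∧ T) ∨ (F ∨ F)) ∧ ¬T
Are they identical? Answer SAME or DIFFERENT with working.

Term A:
  start: (((T ∧ F) ∧ (T ∧ F)) ∧ (F ∧ ¬T)) ∧ (((F ∧ F) ∧ (F ∨ T)) ∧ T)
  [1] ((T ∧ F) ∧ (F ∧ ¬T)) ∧ (((F ∧ F) ∧ (F ∨ T)) ∧ T)
  [2] (F ∧ (F ∧ ¬T)) ∧ (((F ∧ F) ∧ (F ∨ T)) ∧ T)
  [3] F ∧ (((F ∧ F) ∧ (F ∨ T)) ∧ T)
  [4] F

Term B:
  start: ((T ∧ T) ∨ (F ∨ F)) ∧ ¬T
  [1] (T ∨ (F ∨ F)) ∧ ¬T
  [2] T ∧ ¬T
  [3] ¬T
  [4] F

Answer: SAME — A ⇓ F, B ⇓ F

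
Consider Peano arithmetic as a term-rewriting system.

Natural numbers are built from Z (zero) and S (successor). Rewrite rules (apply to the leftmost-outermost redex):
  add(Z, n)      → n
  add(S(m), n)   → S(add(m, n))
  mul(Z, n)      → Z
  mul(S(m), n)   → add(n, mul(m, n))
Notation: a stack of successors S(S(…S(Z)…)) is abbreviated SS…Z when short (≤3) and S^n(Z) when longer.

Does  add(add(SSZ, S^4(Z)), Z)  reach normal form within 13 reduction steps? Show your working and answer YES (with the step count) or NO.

  start: add(add(SSZ, S^4(Z)), Z)
  [1] add(S(add(SZ, S^4(Z))), Z)
  [2] S(add(add(SZ, S^4(Z)), Z))
  [3] S(add(S(add(Z, S^4(Z))), Z))
  [4] S(S(add(add(Z, S^4(Z)), Z)))
  [5] S(S(add(S^4(Z), Z)))
  [6] S(S(S(add(SSSZ, Z))))
  [7] S(S(S(S(add(SSZ, Z)))))
  [8] S(S(S(S(S(add(SZ, Z))))))
  [9] S(S(S(S(S(S(add(Z, Z)))))))
  [10] S^6(Z)

Answer: YES — reaches normal form S^6(Z) in 10 ≤ 13 steps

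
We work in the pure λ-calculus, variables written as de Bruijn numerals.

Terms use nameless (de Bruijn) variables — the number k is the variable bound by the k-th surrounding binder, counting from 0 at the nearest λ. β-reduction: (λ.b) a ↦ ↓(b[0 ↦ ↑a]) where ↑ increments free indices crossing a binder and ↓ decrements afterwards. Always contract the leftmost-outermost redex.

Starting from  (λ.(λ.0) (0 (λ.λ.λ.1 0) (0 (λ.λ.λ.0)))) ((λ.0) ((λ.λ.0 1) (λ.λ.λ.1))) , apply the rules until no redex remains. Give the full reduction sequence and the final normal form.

Answer: normal form = λ.λ.0  (in 12 steps)

Derivation:
  start: (λ.(λ.0) (0 (λ.λ.λ.1 0) (0 (λ.λ.λ.0)))) ((λ.0) ((λ.λ.0 1) (λ.λ.λ.1)))
  step 1: (λ.0) ((λ.0) ((λ.λ.0 1) (λ.λ.λ.1)) (λ.λ.λ.1 0) ((λ.0) ((λ.λ.0 1) (λ.λ.λ.1)) (λ.λ.λ.0)))
  step 2: (λ.0) ((λ.λ.0 1) (λ.λ.λ.1)) (λ.λ.λ.1 0) ((λ.0) ((λ.λ.0 1) (λ.λ.λ.1)) (λ.λ.λ.0))
  step 3: (λ.λ.0 1) (λ.λ.λ.1) (λ.λ.λ.1 0) ((λ.0) ((λ.λ.0 1) (λ.λ.λ.1)) (λ.λ.λ.0))
  step 4: (λ.0 (λ.λ.λ.1)) (λ.λ.λ.1 0) ((λ.0) ((λ.λ.0 1) (λ.λ.λ.1)) (λ.λ.λ.0))
  step 5: (λ.λ.λ.1 0) (λ.λ.λ.1) ((λ.0) ((λ.λ.0 1) (λ.λ.λ.1)) (λ.λ.λ.0))
  step 6: (λ.λ.1 0) ((λ.0) ((λ.λ.0 1) (λ.λ.λ.1)) (λ.λ.λ.0))
  step 7: λ.(λ.0) ((λ.λ.0 1) (λ.λ.λ.1)) (λ.λ.λ.0) 0
  step 8: λ.(λ.λ.0 1) (λ.λ.λ.1) (λ.λ.λ.0) 0
  step 9: λ.(λ.0 (λ.λ.λ.1)) (λ.λ.λ.0) 0
  step 10: λ.(λ.λ.λ.0) (λ.λ.λ.1) 0
  step 11: λ.(λ.λ.0) 0
  step 12: λ.λ.0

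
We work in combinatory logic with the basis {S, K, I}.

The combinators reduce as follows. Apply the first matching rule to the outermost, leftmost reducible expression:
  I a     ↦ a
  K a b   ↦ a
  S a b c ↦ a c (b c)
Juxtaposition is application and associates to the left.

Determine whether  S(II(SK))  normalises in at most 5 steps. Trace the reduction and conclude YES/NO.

  start: S(II(SK))
  [1] S(I(SK))
  [2] S(SK)

Answer: YES — reaches normal form S(SK) in 2 ≤ 5 steps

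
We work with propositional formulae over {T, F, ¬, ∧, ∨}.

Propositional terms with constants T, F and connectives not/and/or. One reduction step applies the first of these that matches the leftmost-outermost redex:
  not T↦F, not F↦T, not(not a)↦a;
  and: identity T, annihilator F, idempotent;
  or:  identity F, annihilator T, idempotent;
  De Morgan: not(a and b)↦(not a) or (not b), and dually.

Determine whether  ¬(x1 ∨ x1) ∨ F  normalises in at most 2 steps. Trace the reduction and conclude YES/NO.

  start: ¬(x1 ∨ x1) ∨ F
  step 1: ¬(x1 ∨ x1)
  step 2: ¬x1 ∧ ¬x1

Answer: NO — after 2 steps the term is ¬x1 ∧ ¬x1, not yet normal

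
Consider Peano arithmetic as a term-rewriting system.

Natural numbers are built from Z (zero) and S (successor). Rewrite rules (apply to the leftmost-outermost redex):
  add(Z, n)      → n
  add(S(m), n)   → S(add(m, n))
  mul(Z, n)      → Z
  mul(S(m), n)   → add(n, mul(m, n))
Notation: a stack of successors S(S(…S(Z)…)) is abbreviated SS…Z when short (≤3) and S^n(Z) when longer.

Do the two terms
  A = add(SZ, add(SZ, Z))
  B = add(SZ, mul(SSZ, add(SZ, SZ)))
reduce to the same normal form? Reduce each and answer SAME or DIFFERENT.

Term A:
  start: add(SZ, add(SZ, Z))
  step 1: S(add(Z, add(SZ, Z)))
  step 2: S(add(SZ, Z))
  step 3: S(S(add(Z, Z)))
  step 4: SSZ

Term B:
  start: add(SZ, mul(SSZ, add(SZ, SZ)))
  step 1: S(add(Z, mul(SSZ, add(SZ, SZ))))
  step 2: S(mul(SSZ, add(SZ, SZ)))
  step 3: S(add(add(SZ, SZ), mul(SZ, add(SZ, SZ))))
  step 4: S(add(S(add(Z, SZ)), mul(SZ, add(SZ, SZ))))
  step 5: S(S(add(add(Z, SZ), mul(SZ, add(SZ, SZ)))))
  step 6: S(S(add(SZ, mul(SZ, add(SZ, SZ)))))
  step 7: S(S(S(add(Z, mul(SZ, add(SZ, SZ))))))
  step 8: S(S(S(mul(SZ, add(SZ, SZ)))))
  step 9: S(S(S(add(add(SZ, SZ), mul(Z, add(SZ, SZ))))))
  step 10: S(S(S(add(S(add(Z, SZ)), mul(Z, add(SZ, SZ))))))
  step 11: S(S(S(S(add(add(Z, SZ), mul(Z, add(SZ, SZ)))))))
  step 12: S(S(S(S(add(SZ, mul(Z, add(SZ, SZ)))))))
  step 13: S(S(S(S(S(add(Z, mul(Z, add(SZ, SZ))))))))
  step 14: S(S(S(S(S(mul(Z, add(SZ, SZ)))))))
  step 15: S^5(Z)

Answer: DIFFERENT — A ⇓ SSZ, B ⇓ S^5(Z)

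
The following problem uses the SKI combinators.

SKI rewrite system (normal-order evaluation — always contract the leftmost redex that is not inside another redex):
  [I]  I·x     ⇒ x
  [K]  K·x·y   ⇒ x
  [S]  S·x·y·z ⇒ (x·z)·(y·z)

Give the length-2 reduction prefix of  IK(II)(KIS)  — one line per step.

Answer: after 2 steps: II

Reduction:
  start: IK(II)(KIS)
  step 1: K(II)(KIS)
  step 2: II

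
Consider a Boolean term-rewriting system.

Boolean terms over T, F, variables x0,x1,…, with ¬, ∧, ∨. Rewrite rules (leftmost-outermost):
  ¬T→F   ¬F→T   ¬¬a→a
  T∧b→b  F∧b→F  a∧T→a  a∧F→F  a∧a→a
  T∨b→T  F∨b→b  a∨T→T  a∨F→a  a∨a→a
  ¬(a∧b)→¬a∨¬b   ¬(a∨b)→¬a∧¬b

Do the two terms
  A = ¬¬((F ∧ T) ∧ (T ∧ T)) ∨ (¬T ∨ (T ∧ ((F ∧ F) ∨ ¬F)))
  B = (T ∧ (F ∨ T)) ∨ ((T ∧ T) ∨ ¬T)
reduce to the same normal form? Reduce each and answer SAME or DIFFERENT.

Answer: SAME — A ⇓ T, B ⇓ T

Derivation:
Term A:
  start: ¬¬((F ∧ T) ∧ (T ∧ T)) ∨ (¬T ∨ (T ∧ ((F ∧ F) ∨ ¬F)))
  step 1: ((F ∧ T) ∧ (T ∧ T)) ∨ (¬T ∨ (T ∧ ((F ∧ F) ∨ ¬F)))
  step 2: (F ∧ (T ∧ T)) ∨ (¬T ∨ (T ∧ ((F ∧ F) ∨ ¬F)))
  step 3: F ∨ (¬T ∨ (T ∧ ((F ∧ F) ∨ ¬F)))
  step 4: ¬T ∨ (T ∧ ((F ∧ F) ∨ ¬F))
  step 5: F ∨ (T ∧ ((F ∧ F) ∨ ¬F))
  step 6: T ∧ ((F ∧ F) ∨ ¬F)
  step 7: (F ∧ F) ∨ ¬F
  step 8: F ∨ ¬F
  step 9: ¬F
  step 10: T

Term B:
  start: (T ∧ (F ∨ T)) ∨ ((T ∧ T) ∨ ¬T)
  step 1: (F ∨ T) ∨ ((T ∧ T) ∨ ¬T)
  step 2: T ∨ ((T ∧ T) ∨ ¬T)
  step 3: T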